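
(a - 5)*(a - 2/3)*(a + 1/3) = a^3 - 16*a^2/3 + 13*a/9 + 10/9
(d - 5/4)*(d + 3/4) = d^2 - d/2 - 15/16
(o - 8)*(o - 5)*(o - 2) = o^3 - 15*o^2 + 66*o - 80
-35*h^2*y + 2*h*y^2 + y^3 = y*(-5*h + y)*(7*h + y)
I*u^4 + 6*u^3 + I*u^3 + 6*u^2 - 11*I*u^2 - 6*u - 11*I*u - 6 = (u - 3*I)*(u - 2*I)*(u - I)*(I*u + I)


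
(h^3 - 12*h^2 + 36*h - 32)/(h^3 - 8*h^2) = 1 - 4/h + 4/h^2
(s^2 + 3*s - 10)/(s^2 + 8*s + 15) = (s - 2)/(s + 3)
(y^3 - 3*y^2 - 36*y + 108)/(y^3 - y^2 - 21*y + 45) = (y^2 - 36)/(y^2 + 2*y - 15)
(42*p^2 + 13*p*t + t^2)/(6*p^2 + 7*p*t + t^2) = (7*p + t)/(p + t)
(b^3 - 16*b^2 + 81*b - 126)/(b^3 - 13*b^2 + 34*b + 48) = (b^2 - 10*b + 21)/(b^2 - 7*b - 8)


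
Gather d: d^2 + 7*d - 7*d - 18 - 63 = d^2 - 81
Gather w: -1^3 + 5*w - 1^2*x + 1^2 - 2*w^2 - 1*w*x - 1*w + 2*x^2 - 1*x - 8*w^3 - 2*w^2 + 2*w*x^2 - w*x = -8*w^3 - 4*w^2 + w*(2*x^2 - 2*x + 4) + 2*x^2 - 2*x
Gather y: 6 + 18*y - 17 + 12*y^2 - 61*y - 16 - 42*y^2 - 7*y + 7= -30*y^2 - 50*y - 20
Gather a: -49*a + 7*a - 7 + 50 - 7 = 36 - 42*a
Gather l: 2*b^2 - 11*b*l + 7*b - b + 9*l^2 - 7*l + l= 2*b^2 + 6*b + 9*l^2 + l*(-11*b - 6)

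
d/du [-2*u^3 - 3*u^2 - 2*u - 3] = -6*u^2 - 6*u - 2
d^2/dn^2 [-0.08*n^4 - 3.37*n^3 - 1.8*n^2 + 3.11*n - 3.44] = -0.96*n^2 - 20.22*n - 3.6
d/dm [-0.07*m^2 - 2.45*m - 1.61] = -0.14*m - 2.45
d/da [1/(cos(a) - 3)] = sin(a)/(cos(a) - 3)^2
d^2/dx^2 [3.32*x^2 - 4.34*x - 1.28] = 6.64000000000000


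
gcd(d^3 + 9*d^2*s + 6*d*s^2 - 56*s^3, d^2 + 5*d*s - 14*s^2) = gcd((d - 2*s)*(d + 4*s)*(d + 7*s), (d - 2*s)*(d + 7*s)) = -d^2 - 5*d*s + 14*s^2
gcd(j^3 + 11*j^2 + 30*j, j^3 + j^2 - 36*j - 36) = j + 6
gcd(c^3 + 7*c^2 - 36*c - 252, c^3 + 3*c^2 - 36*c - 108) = c^2 - 36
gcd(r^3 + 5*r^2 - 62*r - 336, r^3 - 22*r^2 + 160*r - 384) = r - 8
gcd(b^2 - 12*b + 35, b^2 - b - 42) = b - 7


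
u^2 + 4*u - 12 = (u - 2)*(u + 6)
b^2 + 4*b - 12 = (b - 2)*(b + 6)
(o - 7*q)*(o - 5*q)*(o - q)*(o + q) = o^4 - 12*o^3*q + 34*o^2*q^2 + 12*o*q^3 - 35*q^4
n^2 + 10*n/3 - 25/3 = (n - 5/3)*(n + 5)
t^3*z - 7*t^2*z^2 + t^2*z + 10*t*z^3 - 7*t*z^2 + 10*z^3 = (t - 5*z)*(t - 2*z)*(t*z + z)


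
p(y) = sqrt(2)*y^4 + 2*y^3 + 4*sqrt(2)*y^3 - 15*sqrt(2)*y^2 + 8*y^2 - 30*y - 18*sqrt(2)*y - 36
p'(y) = 4*sqrt(2)*y^3 + 6*y^2 + 12*sqrt(2)*y^2 - 30*sqrt(2)*y + 16*y - 30 - 18*sqrt(2)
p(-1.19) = 1.21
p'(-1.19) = -1.01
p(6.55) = 3788.58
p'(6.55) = 2346.59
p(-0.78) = -3.89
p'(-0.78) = -23.55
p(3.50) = 148.55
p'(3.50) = 375.98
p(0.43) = -61.63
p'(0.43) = -62.12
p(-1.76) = -7.50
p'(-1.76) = 31.37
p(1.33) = -110.69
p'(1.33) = -36.66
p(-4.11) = -159.33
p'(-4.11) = 48.44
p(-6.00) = 0.00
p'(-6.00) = -291.84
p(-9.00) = 3089.64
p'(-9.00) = -2080.85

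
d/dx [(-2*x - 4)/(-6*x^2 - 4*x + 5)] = 2*(6*x^2 + 4*x - 4*(x + 2)*(3*x + 1) - 5)/(6*x^2 + 4*x - 5)^2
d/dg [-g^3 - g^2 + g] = -3*g^2 - 2*g + 1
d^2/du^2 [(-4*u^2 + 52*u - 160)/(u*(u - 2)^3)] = 8*(-3*u^4 + 72*u^3 - 400*u^2 + 400*u - 160)/(u^3*(u^5 - 10*u^4 + 40*u^3 - 80*u^2 + 80*u - 32))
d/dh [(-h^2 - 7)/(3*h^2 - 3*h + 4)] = (3*h^2 + 34*h - 21)/(9*h^4 - 18*h^3 + 33*h^2 - 24*h + 16)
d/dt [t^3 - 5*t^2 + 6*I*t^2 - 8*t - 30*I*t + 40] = 3*t^2 + t*(-10 + 12*I) - 8 - 30*I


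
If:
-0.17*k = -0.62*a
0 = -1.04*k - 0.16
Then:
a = -0.04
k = -0.15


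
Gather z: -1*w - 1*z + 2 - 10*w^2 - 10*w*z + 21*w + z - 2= -10*w^2 - 10*w*z + 20*w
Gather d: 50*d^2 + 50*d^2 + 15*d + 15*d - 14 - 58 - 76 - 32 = 100*d^2 + 30*d - 180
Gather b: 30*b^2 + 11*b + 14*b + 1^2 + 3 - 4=30*b^2 + 25*b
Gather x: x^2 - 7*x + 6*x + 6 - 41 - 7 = x^2 - x - 42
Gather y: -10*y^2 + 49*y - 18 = -10*y^2 + 49*y - 18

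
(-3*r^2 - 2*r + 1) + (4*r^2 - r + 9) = r^2 - 3*r + 10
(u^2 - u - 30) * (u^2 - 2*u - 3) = u^4 - 3*u^3 - 31*u^2 + 63*u + 90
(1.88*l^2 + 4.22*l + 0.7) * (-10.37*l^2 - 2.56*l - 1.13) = -19.4956*l^4 - 48.5742*l^3 - 20.1866*l^2 - 6.5606*l - 0.791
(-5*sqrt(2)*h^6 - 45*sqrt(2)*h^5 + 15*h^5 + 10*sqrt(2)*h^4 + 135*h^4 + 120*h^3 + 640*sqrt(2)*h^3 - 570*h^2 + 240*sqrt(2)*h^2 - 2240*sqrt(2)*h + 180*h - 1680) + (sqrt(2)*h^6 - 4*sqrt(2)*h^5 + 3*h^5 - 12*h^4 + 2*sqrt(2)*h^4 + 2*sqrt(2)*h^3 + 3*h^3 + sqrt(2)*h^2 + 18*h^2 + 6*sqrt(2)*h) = -4*sqrt(2)*h^6 - 49*sqrt(2)*h^5 + 18*h^5 + 12*sqrt(2)*h^4 + 123*h^4 + 123*h^3 + 642*sqrt(2)*h^3 - 552*h^2 + 241*sqrt(2)*h^2 - 2234*sqrt(2)*h + 180*h - 1680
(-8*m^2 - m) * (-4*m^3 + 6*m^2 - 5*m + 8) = 32*m^5 - 44*m^4 + 34*m^3 - 59*m^2 - 8*m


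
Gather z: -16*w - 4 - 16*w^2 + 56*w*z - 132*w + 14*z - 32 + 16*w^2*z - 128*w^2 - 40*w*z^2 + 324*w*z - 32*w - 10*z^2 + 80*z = -144*w^2 - 180*w + z^2*(-40*w - 10) + z*(16*w^2 + 380*w + 94) - 36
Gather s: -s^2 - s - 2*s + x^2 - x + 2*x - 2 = -s^2 - 3*s + x^2 + x - 2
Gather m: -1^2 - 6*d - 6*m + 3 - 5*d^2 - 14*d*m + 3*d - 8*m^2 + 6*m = -5*d^2 - 14*d*m - 3*d - 8*m^2 + 2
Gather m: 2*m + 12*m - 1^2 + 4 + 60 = 14*m + 63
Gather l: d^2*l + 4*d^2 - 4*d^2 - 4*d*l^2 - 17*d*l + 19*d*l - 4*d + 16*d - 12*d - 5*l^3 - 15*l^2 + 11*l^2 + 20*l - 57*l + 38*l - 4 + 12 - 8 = -5*l^3 + l^2*(-4*d - 4) + l*(d^2 + 2*d + 1)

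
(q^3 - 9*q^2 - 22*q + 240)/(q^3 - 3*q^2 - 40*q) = (q - 6)/q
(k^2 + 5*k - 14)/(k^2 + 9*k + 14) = (k - 2)/(k + 2)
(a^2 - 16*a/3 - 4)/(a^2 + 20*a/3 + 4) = (a - 6)/(a + 6)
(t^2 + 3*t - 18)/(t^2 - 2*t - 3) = (t + 6)/(t + 1)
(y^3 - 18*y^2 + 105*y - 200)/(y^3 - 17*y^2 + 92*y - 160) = (y - 5)/(y - 4)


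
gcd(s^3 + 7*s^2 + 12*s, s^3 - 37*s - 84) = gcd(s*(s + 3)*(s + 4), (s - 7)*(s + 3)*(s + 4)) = s^2 + 7*s + 12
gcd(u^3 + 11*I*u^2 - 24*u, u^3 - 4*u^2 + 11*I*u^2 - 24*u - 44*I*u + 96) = u^2 + 11*I*u - 24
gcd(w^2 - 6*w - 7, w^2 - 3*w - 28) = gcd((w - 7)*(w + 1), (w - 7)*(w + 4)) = w - 7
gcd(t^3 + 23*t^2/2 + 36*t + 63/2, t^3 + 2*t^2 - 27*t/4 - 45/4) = t^2 + 9*t/2 + 9/2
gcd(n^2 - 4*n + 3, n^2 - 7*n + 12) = n - 3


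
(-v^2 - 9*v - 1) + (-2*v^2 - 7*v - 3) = -3*v^2 - 16*v - 4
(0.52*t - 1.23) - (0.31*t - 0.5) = 0.21*t - 0.73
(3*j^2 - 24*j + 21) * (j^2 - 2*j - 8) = 3*j^4 - 30*j^3 + 45*j^2 + 150*j - 168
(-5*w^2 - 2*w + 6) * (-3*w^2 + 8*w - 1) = 15*w^4 - 34*w^3 - 29*w^2 + 50*w - 6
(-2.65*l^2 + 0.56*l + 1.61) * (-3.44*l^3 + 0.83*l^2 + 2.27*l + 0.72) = 9.116*l^5 - 4.1259*l^4 - 11.0891*l^3 + 0.6995*l^2 + 4.0579*l + 1.1592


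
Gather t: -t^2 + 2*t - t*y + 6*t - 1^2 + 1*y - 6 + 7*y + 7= -t^2 + t*(8 - y) + 8*y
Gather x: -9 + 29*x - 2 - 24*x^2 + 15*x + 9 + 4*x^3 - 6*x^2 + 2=4*x^3 - 30*x^2 + 44*x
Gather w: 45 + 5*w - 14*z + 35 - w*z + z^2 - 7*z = w*(5 - z) + z^2 - 21*z + 80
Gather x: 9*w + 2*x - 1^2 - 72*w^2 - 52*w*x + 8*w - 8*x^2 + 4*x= -72*w^2 + 17*w - 8*x^2 + x*(6 - 52*w) - 1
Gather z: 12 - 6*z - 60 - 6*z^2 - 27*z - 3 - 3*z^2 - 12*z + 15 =-9*z^2 - 45*z - 36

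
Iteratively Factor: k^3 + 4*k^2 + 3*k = (k)*(k^2 + 4*k + 3) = k*(k + 3)*(k + 1)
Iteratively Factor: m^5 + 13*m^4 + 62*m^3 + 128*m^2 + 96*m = (m + 2)*(m^4 + 11*m^3 + 40*m^2 + 48*m) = (m + 2)*(m + 3)*(m^3 + 8*m^2 + 16*m) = (m + 2)*(m + 3)*(m + 4)*(m^2 + 4*m) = m*(m + 2)*(m + 3)*(m + 4)*(m + 4)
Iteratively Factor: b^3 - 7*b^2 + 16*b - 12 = (b - 2)*(b^2 - 5*b + 6) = (b - 3)*(b - 2)*(b - 2)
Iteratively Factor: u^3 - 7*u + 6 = (u - 2)*(u^2 + 2*u - 3) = (u - 2)*(u - 1)*(u + 3)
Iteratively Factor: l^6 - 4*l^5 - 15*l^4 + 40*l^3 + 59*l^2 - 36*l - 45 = (l - 3)*(l^5 - l^4 - 18*l^3 - 14*l^2 + 17*l + 15) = (l - 3)*(l + 1)*(l^4 - 2*l^3 - 16*l^2 + 2*l + 15) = (l - 3)*(l + 1)^2*(l^3 - 3*l^2 - 13*l + 15) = (l - 5)*(l - 3)*(l + 1)^2*(l^2 + 2*l - 3) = (l - 5)*(l - 3)*(l + 1)^2*(l + 3)*(l - 1)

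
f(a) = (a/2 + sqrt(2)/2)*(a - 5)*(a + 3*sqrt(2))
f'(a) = (a/2 + sqrt(2)/2)*(a - 5) + (a/2 + sqrt(2)/2)*(a + 3*sqrt(2)) + (a - 5)*(a + 3*sqrt(2))/2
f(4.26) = -17.85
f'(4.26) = 18.88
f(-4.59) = -5.29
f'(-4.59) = 17.45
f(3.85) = -24.50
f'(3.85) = 13.62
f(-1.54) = 1.11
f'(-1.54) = -8.60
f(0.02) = -15.22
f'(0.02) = -11.13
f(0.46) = -20.01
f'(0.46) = -10.52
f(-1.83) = 3.43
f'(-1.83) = -7.32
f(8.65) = 236.80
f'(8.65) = 106.77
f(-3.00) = 7.88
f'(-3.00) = 0.39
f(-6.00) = -44.32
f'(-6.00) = 38.92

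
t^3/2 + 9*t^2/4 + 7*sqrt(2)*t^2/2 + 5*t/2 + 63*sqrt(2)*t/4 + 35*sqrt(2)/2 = (t/2 + 1)*(t + 5/2)*(t + 7*sqrt(2))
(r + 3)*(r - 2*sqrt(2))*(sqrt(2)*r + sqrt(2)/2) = sqrt(2)*r^3 - 4*r^2 + 7*sqrt(2)*r^2/2 - 14*r + 3*sqrt(2)*r/2 - 6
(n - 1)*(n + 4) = n^2 + 3*n - 4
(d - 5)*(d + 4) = d^2 - d - 20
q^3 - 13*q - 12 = (q - 4)*(q + 1)*(q + 3)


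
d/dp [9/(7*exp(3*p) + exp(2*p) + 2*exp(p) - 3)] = (-189*exp(2*p) - 18*exp(p) - 18)*exp(p)/(7*exp(3*p) + exp(2*p) + 2*exp(p) - 3)^2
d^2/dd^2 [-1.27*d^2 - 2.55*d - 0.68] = -2.54000000000000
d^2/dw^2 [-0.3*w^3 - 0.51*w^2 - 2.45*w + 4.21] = -1.8*w - 1.02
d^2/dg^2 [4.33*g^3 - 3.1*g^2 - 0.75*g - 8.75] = 25.98*g - 6.2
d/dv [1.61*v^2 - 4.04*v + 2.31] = 3.22*v - 4.04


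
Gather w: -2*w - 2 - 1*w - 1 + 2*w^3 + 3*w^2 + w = 2*w^3 + 3*w^2 - 2*w - 3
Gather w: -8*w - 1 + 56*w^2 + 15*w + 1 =56*w^2 + 7*w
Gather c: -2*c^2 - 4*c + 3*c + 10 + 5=-2*c^2 - c + 15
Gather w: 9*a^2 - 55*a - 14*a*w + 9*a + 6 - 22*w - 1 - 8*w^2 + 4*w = 9*a^2 - 46*a - 8*w^2 + w*(-14*a - 18) + 5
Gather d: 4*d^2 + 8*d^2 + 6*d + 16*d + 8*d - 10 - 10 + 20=12*d^2 + 30*d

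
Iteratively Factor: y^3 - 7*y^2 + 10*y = (y - 5)*(y^2 - 2*y) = y*(y - 5)*(y - 2)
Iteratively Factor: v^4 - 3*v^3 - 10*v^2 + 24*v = (v - 2)*(v^3 - v^2 - 12*v) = (v - 4)*(v - 2)*(v^2 + 3*v) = v*(v - 4)*(v - 2)*(v + 3)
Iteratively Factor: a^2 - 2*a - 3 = (a + 1)*(a - 3)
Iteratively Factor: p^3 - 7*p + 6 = (p + 3)*(p^2 - 3*p + 2) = (p - 2)*(p + 3)*(p - 1)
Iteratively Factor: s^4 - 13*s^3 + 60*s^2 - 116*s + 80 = (s - 4)*(s^3 - 9*s^2 + 24*s - 20) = (s - 4)*(s - 2)*(s^2 - 7*s + 10) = (s - 4)*(s - 2)^2*(s - 5)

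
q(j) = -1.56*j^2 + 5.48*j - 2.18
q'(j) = 5.48 - 3.12*j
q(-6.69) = -108.66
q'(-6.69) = 26.35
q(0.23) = -1.00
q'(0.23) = 4.76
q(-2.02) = -19.62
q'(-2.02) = 11.78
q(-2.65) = -27.66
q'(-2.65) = 13.75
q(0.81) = 1.24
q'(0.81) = 2.95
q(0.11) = -1.60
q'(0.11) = 5.14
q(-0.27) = -3.77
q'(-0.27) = 6.32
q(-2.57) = -26.57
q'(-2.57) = 13.50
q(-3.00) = -32.66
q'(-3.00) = 14.84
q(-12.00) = -292.58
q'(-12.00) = 42.92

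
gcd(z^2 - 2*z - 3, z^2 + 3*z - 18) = z - 3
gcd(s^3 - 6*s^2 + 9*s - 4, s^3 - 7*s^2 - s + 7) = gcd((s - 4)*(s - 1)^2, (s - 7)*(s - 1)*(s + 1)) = s - 1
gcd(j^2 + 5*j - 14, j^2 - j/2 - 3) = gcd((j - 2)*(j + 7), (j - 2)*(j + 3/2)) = j - 2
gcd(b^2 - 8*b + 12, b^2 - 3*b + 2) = b - 2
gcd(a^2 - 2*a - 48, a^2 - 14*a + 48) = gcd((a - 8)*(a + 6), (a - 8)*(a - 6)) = a - 8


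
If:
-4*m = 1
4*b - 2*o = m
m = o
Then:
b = -3/16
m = -1/4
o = -1/4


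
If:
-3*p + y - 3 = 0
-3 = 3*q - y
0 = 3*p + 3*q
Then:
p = 0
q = 0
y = 3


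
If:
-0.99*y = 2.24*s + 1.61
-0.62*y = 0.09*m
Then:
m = -6.88888888888889*y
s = -0.441964285714286*y - 0.71875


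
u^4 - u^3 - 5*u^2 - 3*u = u*(u - 3)*(u + 1)^2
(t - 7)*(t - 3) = t^2 - 10*t + 21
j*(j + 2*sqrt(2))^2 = j^3 + 4*sqrt(2)*j^2 + 8*j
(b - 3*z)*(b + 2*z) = b^2 - b*z - 6*z^2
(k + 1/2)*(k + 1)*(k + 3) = k^3 + 9*k^2/2 + 5*k + 3/2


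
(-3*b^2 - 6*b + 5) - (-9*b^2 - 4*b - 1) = 6*b^2 - 2*b + 6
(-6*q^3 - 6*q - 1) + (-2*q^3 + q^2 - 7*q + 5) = -8*q^3 + q^2 - 13*q + 4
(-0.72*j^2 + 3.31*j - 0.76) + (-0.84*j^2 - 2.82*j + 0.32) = -1.56*j^2 + 0.49*j - 0.44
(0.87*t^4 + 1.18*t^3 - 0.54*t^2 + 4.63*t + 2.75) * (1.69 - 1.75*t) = -1.5225*t^5 - 0.5947*t^4 + 2.9392*t^3 - 9.0151*t^2 + 3.0122*t + 4.6475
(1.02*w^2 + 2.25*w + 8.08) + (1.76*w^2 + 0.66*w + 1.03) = 2.78*w^2 + 2.91*w + 9.11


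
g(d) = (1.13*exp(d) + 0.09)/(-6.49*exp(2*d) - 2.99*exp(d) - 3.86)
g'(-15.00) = 0.00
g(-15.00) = -0.02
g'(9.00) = 0.00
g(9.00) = 0.00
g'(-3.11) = -0.01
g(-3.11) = -0.04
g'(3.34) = 0.01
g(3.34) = -0.01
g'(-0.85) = -0.02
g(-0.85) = -0.09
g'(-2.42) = -0.02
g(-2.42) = -0.05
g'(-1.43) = -0.03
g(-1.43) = -0.07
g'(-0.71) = -0.02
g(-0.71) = -0.09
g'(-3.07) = -0.01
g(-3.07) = -0.04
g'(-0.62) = -0.01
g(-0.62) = -0.09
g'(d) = (1.13*exp(d) + 0.09)*(12.98*exp(2*d) + 2.99*exp(d))/(-6.49*exp(2*d) - 2.99*exp(d) - 3.86)^2 + 1.13*exp(d)/(-6.49*exp(2*d) - 2.99*exp(d) - 3.86) = (7.3337*exp(2*d) + 1.1682*exp(d) - 4.0927)*exp(d)/(42.1201*exp(4*d) + 38.8102*exp(3*d) + 59.0429*exp(2*d) + 23.0828*exp(d) + 14.8996)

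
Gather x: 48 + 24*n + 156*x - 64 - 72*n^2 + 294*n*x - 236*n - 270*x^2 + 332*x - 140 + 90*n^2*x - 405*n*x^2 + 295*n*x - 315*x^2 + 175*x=-72*n^2 - 212*n + x^2*(-405*n - 585) + x*(90*n^2 + 589*n + 663) - 156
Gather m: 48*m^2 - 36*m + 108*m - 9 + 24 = 48*m^2 + 72*m + 15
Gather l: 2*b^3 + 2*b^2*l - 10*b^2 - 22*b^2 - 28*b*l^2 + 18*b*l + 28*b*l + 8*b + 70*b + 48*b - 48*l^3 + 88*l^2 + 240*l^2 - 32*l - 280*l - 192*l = 2*b^3 - 32*b^2 + 126*b - 48*l^3 + l^2*(328 - 28*b) + l*(2*b^2 + 46*b - 504)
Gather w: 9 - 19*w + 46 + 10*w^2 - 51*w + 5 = 10*w^2 - 70*w + 60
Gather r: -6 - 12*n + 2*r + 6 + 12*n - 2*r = 0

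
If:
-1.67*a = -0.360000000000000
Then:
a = 0.22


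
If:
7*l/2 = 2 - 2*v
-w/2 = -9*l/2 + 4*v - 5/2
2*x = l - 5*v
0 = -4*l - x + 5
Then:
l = 60/71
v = -34/71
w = 1167/71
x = 115/71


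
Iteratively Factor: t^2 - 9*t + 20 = (t - 4)*(t - 5)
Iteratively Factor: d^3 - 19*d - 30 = (d + 3)*(d^2 - 3*d - 10) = (d + 2)*(d + 3)*(d - 5)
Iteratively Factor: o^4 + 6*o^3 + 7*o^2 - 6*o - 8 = (o - 1)*(o^3 + 7*o^2 + 14*o + 8) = (o - 1)*(o + 2)*(o^2 + 5*o + 4) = (o - 1)*(o + 2)*(o + 4)*(o + 1)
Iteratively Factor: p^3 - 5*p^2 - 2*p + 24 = (p - 3)*(p^2 - 2*p - 8) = (p - 3)*(p + 2)*(p - 4)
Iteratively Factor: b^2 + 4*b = (b + 4)*(b)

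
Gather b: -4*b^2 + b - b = -4*b^2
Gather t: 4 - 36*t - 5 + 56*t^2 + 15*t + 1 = 56*t^2 - 21*t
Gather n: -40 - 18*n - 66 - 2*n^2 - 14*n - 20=-2*n^2 - 32*n - 126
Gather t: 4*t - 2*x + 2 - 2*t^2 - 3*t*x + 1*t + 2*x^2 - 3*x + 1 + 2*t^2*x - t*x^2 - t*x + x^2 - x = t^2*(2*x - 2) + t*(-x^2 - 4*x + 5) + 3*x^2 - 6*x + 3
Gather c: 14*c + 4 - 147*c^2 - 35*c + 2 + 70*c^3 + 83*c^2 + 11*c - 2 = 70*c^3 - 64*c^2 - 10*c + 4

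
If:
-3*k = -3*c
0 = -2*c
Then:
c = 0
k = 0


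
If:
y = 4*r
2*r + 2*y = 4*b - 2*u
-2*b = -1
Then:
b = 1/2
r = y/4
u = 1 - 5*y/4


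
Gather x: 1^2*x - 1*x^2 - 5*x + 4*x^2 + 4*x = 3*x^2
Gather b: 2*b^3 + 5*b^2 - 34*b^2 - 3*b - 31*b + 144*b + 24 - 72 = 2*b^3 - 29*b^2 + 110*b - 48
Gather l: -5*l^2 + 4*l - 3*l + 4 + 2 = -5*l^2 + l + 6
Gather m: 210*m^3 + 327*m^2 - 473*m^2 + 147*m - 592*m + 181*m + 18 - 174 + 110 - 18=210*m^3 - 146*m^2 - 264*m - 64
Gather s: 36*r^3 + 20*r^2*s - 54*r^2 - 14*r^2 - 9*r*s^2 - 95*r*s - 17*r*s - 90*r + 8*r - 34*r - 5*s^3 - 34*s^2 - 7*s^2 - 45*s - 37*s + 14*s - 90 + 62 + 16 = 36*r^3 - 68*r^2 - 116*r - 5*s^3 + s^2*(-9*r - 41) + s*(20*r^2 - 112*r - 68) - 12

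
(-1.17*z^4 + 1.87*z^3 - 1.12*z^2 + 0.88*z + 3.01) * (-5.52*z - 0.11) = 6.4584*z^5 - 10.1937*z^4 + 5.9767*z^3 - 4.7344*z^2 - 16.712*z - 0.3311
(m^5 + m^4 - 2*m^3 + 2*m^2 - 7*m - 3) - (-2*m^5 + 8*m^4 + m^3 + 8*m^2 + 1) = 3*m^5 - 7*m^4 - 3*m^3 - 6*m^2 - 7*m - 4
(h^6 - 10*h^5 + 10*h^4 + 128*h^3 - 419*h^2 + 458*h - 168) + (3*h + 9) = h^6 - 10*h^5 + 10*h^4 + 128*h^3 - 419*h^2 + 461*h - 159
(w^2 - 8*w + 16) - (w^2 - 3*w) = 16 - 5*w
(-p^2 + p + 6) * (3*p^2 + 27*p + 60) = -3*p^4 - 24*p^3 - 15*p^2 + 222*p + 360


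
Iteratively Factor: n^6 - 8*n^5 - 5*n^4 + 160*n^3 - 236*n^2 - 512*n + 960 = (n - 2)*(n^5 - 6*n^4 - 17*n^3 + 126*n^2 + 16*n - 480) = (n - 5)*(n - 2)*(n^4 - n^3 - 22*n^2 + 16*n + 96) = (n - 5)*(n - 2)*(n + 4)*(n^3 - 5*n^2 - 2*n + 24) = (n - 5)*(n - 4)*(n - 2)*(n + 4)*(n^2 - n - 6) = (n - 5)*(n - 4)*(n - 3)*(n - 2)*(n + 4)*(n + 2)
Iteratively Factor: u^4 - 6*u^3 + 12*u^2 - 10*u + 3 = (u - 1)*(u^3 - 5*u^2 + 7*u - 3) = (u - 1)^2*(u^2 - 4*u + 3) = (u - 3)*(u - 1)^2*(u - 1)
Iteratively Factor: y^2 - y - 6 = (y + 2)*(y - 3)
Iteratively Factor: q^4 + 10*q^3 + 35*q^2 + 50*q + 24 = (q + 1)*(q^3 + 9*q^2 + 26*q + 24) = (q + 1)*(q + 2)*(q^2 + 7*q + 12) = (q + 1)*(q + 2)*(q + 4)*(q + 3)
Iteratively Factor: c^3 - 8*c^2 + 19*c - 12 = (c - 4)*(c^2 - 4*c + 3) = (c - 4)*(c - 3)*(c - 1)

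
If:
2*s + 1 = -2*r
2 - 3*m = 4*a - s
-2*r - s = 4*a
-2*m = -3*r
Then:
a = 5/72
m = 1/3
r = 2/9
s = -13/18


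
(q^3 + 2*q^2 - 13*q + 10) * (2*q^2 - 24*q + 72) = 2*q^5 - 20*q^4 - 2*q^3 + 476*q^2 - 1176*q + 720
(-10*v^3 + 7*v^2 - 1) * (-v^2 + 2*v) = 10*v^5 - 27*v^4 + 14*v^3 + v^2 - 2*v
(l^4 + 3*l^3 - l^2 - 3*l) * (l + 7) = l^5 + 10*l^4 + 20*l^3 - 10*l^2 - 21*l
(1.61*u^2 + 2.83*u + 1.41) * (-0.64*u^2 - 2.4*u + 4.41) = -1.0304*u^4 - 5.6752*u^3 - 0.594299999999999*u^2 + 9.0963*u + 6.2181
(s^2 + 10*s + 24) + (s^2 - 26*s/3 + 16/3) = 2*s^2 + 4*s/3 + 88/3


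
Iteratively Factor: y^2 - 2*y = (y)*(y - 2)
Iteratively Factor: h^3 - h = (h - 1)*(h^2 + h) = (h - 1)*(h + 1)*(h)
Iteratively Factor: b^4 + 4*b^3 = (b)*(b^3 + 4*b^2) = b*(b + 4)*(b^2) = b^2*(b + 4)*(b)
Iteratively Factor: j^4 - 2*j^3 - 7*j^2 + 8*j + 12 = (j - 3)*(j^3 + j^2 - 4*j - 4) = (j - 3)*(j + 1)*(j^2 - 4) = (j - 3)*(j + 1)*(j + 2)*(j - 2)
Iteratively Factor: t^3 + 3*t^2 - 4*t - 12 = (t - 2)*(t^2 + 5*t + 6) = (t - 2)*(t + 3)*(t + 2)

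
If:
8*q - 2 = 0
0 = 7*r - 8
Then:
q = 1/4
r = 8/7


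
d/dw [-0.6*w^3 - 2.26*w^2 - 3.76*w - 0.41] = -1.8*w^2 - 4.52*w - 3.76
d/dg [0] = 0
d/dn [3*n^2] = 6*n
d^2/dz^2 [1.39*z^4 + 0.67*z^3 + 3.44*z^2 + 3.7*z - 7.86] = 16.68*z^2 + 4.02*z + 6.88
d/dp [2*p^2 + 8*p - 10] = 4*p + 8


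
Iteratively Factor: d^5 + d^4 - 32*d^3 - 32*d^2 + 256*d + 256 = (d + 4)*(d^4 - 3*d^3 - 20*d^2 + 48*d + 64) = (d + 4)^2*(d^3 - 7*d^2 + 8*d + 16) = (d - 4)*(d + 4)^2*(d^2 - 3*d - 4) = (d - 4)^2*(d + 4)^2*(d + 1)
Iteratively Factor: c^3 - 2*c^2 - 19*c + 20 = (c - 5)*(c^2 + 3*c - 4) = (c - 5)*(c - 1)*(c + 4)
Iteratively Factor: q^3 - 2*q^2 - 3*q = (q - 3)*(q^2 + q) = q*(q - 3)*(q + 1)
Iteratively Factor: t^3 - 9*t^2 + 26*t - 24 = (t - 4)*(t^2 - 5*t + 6) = (t - 4)*(t - 3)*(t - 2)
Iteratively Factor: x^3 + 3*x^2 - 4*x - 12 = (x - 2)*(x^2 + 5*x + 6) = (x - 2)*(x + 2)*(x + 3)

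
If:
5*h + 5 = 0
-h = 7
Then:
No Solution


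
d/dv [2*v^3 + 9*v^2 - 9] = 6*v*(v + 3)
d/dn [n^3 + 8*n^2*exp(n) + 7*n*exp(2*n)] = 8*n^2*exp(n) + 3*n^2 + 14*n*exp(2*n) + 16*n*exp(n) + 7*exp(2*n)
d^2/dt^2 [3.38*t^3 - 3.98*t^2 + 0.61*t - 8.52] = 20.28*t - 7.96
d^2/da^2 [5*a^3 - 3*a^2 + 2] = 30*a - 6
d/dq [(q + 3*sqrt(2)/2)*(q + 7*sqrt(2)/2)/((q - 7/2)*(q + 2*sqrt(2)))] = (-12*sqrt(2)*q^2 - 14*q^2 - 84*q - 56*sqrt(2)*q - 133 - 84*sqrt(2))/(4*q^4 - 28*q^3 + 16*sqrt(2)*q^3 - 112*sqrt(2)*q^2 + 81*q^2 - 224*q + 196*sqrt(2)*q + 392)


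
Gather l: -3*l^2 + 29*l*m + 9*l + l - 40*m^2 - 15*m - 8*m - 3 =-3*l^2 + l*(29*m + 10) - 40*m^2 - 23*m - 3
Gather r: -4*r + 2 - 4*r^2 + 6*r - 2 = -4*r^2 + 2*r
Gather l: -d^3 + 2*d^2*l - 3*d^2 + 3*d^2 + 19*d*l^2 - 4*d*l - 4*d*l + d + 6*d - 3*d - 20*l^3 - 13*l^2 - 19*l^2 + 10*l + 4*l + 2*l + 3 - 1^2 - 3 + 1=-d^3 + 4*d - 20*l^3 + l^2*(19*d - 32) + l*(2*d^2 - 8*d + 16)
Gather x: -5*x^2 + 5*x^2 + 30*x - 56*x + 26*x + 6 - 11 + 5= 0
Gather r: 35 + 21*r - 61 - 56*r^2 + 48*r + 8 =-56*r^2 + 69*r - 18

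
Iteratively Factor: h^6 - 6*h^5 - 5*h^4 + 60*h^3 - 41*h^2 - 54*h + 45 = (h - 5)*(h^5 - h^4 - 10*h^3 + 10*h^2 + 9*h - 9) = (h - 5)*(h - 1)*(h^4 - 10*h^2 + 9) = (h - 5)*(h - 1)*(h + 1)*(h^3 - h^2 - 9*h + 9) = (h - 5)*(h - 3)*(h - 1)*(h + 1)*(h^2 + 2*h - 3) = (h - 5)*(h - 3)*(h - 1)*(h + 1)*(h + 3)*(h - 1)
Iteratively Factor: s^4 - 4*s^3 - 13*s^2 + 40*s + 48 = (s + 3)*(s^3 - 7*s^2 + 8*s + 16) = (s - 4)*(s + 3)*(s^2 - 3*s - 4) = (s - 4)^2*(s + 3)*(s + 1)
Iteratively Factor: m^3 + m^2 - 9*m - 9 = (m + 3)*(m^2 - 2*m - 3) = (m - 3)*(m + 3)*(m + 1)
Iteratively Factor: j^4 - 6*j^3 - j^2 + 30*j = (j - 5)*(j^3 - j^2 - 6*j) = j*(j - 5)*(j^2 - j - 6) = j*(j - 5)*(j - 3)*(j + 2)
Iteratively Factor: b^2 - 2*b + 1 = (b - 1)*(b - 1)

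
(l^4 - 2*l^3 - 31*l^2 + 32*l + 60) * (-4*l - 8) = -4*l^5 + 140*l^3 + 120*l^2 - 496*l - 480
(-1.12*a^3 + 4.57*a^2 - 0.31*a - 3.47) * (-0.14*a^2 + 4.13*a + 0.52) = 0.1568*a^5 - 5.2654*a^4 + 18.3351*a^3 + 1.5819*a^2 - 14.4923*a - 1.8044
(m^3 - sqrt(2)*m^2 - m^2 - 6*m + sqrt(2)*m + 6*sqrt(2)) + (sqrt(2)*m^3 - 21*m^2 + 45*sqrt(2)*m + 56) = m^3 + sqrt(2)*m^3 - 22*m^2 - sqrt(2)*m^2 - 6*m + 46*sqrt(2)*m + 6*sqrt(2) + 56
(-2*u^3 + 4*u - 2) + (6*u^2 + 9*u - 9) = -2*u^3 + 6*u^2 + 13*u - 11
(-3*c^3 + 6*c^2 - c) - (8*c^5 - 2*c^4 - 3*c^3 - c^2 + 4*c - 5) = -8*c^5 + 2*c^4 + 7*c^2 - 5*c + 5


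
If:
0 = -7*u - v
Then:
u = -v/7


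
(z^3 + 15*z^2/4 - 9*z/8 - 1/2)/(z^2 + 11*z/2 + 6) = (8*z^2 - 2*z - 1)/(4*(2*z + 3))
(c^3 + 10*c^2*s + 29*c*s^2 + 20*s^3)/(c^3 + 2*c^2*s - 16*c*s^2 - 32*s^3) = (-c^2 - 6*c*s - 5*s^2)/(-c^2 + 2*c*s + 8*s^2)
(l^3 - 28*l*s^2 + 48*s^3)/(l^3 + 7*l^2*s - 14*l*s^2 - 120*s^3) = (l - 2*s)/(l + 5*s)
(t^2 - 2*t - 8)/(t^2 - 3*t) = (t^2 - 2*t - 8)/(t*(t - 3))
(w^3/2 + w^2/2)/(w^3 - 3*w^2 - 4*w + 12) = w^2*(w + 1)/(2*(w^3 - 3*w^2 - 4*w + 12))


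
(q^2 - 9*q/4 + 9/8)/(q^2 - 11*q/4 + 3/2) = (q - 3/2)/(q - 2)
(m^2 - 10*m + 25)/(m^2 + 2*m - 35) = (m - 5)/(m + 7)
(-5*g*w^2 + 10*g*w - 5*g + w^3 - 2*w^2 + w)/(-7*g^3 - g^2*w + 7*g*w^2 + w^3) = (5*g*w^2 - 10*g*w + 5*g - w^3 + 2*w^2 - w)/(7*g^3 + g^2*w - 7*g*w^2 - w^3)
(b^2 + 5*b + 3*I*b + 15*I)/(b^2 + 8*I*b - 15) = (b + 5)/(b + 5*I)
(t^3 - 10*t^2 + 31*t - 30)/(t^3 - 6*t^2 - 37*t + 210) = (t^2 - 5*t + 6)/(t^2 - t - 42)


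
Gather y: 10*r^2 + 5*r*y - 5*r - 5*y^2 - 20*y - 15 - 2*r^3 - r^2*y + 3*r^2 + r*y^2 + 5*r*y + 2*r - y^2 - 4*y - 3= -2*r^3 + 13*r^2 - 3*r + y^2*(r - 6) + y*(-r^2 + 10*r - 24) - 18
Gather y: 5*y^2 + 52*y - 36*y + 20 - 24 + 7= 5*y^2 + 16*y + 3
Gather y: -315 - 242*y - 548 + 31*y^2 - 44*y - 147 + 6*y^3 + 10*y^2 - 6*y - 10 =6*y^3 + 41*y^2 - 292*y - 1020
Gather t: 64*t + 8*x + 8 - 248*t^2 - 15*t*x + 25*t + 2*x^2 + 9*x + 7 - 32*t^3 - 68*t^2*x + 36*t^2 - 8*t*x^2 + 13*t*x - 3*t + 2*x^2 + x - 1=-32*t^3 + t^2*(-68*x - 212) + t*(-8*x^2 - 2*x + 86) + 4*x^2 + 18*x + 14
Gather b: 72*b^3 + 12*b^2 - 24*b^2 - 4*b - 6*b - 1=72*b^3 - 12*b^2 - 10*b - 1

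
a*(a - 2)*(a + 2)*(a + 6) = a^4 + 6*a^3 - 4*a^2 - 24*a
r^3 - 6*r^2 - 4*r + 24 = (r - 6)*(r - 2)*(r + 2)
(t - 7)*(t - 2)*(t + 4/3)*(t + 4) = t^4 - 11*t^3/3 - 86*t^2/3 + 80*t/3 + 224/3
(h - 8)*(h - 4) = h^2 - 12*h + 32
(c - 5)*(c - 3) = c^2 - 8*c + 15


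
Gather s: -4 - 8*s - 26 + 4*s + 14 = -4*s - 16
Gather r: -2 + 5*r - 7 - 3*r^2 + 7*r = -3*r^2 + 12*r - 9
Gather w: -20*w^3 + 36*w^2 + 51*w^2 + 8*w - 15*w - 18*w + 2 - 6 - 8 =-20*w^3 + 87*w^2 - 25*w - 12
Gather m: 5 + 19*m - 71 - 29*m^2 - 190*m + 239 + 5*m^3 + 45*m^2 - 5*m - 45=5*m^3 + 16*m^2 - 176*m + 128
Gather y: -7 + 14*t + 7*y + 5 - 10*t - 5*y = 4*t + 2*y - 2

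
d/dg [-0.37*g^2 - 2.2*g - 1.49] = -0.74*g - 2.2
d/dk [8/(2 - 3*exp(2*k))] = 48*exp(2*k)/(3*exp(2*k) - 2)^2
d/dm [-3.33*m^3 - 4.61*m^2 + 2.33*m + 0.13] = -9.99*m^2 - 9.22*m + 2.33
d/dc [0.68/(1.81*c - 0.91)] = -1.2308/(1.81*c - 0.91)^2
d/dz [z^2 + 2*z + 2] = 2*z + 2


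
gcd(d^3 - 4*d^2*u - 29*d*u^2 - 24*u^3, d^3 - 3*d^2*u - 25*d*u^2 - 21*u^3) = d^2 + 4*d*u + 3*u^2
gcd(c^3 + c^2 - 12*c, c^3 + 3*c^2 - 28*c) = c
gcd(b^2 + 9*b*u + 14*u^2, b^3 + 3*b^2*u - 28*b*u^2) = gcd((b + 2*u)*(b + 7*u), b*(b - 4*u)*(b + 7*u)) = b + 7*u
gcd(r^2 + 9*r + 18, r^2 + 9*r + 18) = r^2 + 9*r + 18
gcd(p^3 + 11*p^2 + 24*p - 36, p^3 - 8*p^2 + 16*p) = 1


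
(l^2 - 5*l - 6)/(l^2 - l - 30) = (l + 1)/(l + 5)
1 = 1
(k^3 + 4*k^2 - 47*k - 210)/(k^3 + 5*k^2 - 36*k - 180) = (k - 7)/(k - 6)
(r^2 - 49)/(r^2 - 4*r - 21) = (r + 7)/(r + 3)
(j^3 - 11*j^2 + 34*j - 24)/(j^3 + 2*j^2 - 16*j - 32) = (j^2 - 7*j + 6)/(j^2 + 6*j + 8)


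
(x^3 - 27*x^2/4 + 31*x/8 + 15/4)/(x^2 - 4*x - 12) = (8*x^2 - 6*x - 5)/(8*(x + 2))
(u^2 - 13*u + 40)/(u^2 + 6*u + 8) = (u^2 - 13*u + 40)/(u^2 + 6*u + 8)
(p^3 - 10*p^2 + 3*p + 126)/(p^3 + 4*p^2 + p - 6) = (p^2 - 13*p + 42)/(p^2 + p - 2)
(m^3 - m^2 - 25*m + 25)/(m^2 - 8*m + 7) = (m^2 - 25)/(m - 7)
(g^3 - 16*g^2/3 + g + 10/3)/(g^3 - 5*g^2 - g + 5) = (g + 2/3)/(g + 1)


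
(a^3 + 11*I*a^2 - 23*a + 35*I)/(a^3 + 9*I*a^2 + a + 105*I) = (a - I)/(a - 3*I)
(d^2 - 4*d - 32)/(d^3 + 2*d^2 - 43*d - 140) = (d - 8)/(d^2 - 2*d - 35)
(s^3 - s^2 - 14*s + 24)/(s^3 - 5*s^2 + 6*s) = (s + 4)/s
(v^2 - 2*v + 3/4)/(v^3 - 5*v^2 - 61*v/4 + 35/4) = (2*v - 3)/(2*v^2 - 9*v - 35)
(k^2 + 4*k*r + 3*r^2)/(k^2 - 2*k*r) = (k^2 + 4*k*r + 3*r^2)/(k*(k - 2*r))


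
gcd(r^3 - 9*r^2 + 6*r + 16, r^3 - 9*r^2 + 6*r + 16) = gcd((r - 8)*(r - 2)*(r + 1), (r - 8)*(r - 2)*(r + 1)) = r^3 - 9*r^2 + 6*r + 16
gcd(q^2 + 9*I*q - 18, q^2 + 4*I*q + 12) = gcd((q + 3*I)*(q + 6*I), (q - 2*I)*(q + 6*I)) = q + 6*I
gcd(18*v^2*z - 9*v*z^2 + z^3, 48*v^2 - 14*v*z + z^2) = -6*v + z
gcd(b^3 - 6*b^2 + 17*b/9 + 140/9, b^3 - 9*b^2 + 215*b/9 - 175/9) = b^2 - 22*b/3 + 35/3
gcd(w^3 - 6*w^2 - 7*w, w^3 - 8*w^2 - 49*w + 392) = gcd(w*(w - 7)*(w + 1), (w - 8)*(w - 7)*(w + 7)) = w - 7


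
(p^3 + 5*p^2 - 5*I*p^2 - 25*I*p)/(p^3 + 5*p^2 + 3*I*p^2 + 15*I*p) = (p - 5*I)/(p + 3*I)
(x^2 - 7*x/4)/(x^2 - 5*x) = (x - 7/4)/(x - 5)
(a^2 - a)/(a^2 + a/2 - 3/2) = 2*a/(2*a + 3)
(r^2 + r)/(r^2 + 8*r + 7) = r/(r + 7)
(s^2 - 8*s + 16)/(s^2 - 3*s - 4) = (s - 4)/(s + 1)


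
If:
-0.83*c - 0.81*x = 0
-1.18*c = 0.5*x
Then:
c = 0.00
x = 0.00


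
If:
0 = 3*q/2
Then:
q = 0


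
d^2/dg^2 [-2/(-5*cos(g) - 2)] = 10*(5*sin(g)^2 + 2*cos(g) + 5)/(5*cos(g) + 2)^3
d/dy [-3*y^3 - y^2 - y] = -9*y^2 - 2*y - 1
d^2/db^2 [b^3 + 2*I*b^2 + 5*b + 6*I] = 6*b + 4*I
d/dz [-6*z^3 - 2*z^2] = 2*z*(-9*z - 2)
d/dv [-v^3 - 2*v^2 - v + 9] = -3*v^2 - 4*v - 1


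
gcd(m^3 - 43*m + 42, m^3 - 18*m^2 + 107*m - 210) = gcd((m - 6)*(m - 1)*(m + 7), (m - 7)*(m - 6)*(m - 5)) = m - 6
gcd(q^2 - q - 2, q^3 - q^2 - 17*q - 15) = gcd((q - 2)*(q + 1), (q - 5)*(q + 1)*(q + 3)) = q + 1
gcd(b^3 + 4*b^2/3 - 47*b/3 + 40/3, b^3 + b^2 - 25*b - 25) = b + 5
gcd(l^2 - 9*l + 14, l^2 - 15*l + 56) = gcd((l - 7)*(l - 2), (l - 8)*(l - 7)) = l - 7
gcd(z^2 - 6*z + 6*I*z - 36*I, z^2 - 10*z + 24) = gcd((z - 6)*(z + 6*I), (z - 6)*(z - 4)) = z - 6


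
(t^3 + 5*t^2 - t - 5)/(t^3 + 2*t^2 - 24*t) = (t^3 + 5*t^2 - t - 5)/(t*(t^2 + 2*t - 24))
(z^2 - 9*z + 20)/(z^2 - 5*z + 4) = (z - 5)/(z - 1)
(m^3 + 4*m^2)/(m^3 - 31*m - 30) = m^2*(m + 4)/(m^3 - 31*m - 30)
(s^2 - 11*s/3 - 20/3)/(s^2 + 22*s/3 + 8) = (s - 5)/(s + 6)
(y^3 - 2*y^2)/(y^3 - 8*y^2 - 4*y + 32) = y^2/(y^2 - 6*y - 16)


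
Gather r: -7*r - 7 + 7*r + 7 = 0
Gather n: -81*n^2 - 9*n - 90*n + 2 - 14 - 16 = -81*n^2 - 99*n - 28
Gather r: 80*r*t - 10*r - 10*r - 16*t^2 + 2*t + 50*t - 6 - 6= r*(80*t - 20) - 16*t^2 + 52*t - 12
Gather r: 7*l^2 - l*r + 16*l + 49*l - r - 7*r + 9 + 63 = 7*l^2 + 65*l + r*(-l - 8) + 72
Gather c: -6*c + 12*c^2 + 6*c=12*c^2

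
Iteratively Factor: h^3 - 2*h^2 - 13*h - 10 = (h - 5)*(h^2 + 3*h + 2) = (h - 5)*(h + 2)*(h + 1)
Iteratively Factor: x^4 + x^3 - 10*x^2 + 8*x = (x - 1)*(x^3 + 2*x^2 - 8*x) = (x - 2)*(x - 1)*(x^2 + 4*x) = x*(x - 2)*(x - 1)*(x + 4)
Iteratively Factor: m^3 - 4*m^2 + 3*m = (m - 1)*(m^2 - 3*m) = (m - 3)*(m - 1)*(m)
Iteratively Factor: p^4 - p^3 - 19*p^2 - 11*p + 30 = (p - 5)*(p^3 + 4*p^2 + p - 6) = (p - 5)*(p - 1)*(p^2 + 5*p + 6) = (p - 5)*(p - 1)*(p + 3)*(p + 2)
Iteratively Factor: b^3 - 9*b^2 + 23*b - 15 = (b - 1)*(b^2 - 8*b + 15) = (b - 3)*(b - 1)*(b - 5)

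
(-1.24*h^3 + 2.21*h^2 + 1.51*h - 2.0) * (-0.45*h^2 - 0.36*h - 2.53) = 0.558*h^5 - 0.5481*h^4 + 1.6621*h^3 - 5.2349*h^2 - 3.1003*h + 5.06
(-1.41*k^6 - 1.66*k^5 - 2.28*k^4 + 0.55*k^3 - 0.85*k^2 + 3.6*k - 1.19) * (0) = 0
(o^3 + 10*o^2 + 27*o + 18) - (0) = o^3 + 10*o^2 + 27*o + 18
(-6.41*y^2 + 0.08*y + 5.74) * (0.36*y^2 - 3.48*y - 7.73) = -2.3076*y^4 + 22.3356*y^3 + 51.3373*y^2 - 20.5936*y - 44.3702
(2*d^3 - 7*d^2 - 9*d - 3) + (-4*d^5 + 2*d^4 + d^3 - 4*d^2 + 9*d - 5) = -4*d^5 + 2*d^4 + 3*d^3 - 11*d^2 - 8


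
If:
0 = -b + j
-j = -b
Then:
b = j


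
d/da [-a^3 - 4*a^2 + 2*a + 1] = -3*a^2 - 8*a + 2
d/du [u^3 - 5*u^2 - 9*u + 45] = 3*u^2 - 10*u - 9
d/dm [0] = 0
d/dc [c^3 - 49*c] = 3*c^2 - 49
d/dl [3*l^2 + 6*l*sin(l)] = 6*l*cos(l) + 6*l + 6*sin(l)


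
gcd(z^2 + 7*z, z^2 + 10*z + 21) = z + 7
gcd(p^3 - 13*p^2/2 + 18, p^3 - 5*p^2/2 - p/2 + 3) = p - 2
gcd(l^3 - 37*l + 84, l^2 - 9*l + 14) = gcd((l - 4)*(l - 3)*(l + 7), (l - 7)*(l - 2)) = 1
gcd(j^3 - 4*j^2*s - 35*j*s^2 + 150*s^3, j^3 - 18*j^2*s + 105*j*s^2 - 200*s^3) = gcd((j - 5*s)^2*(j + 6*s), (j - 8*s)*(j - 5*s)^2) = j^2 - 10*j*s + 25*s^2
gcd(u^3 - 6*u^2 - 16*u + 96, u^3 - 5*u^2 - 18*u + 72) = u^2 - 2*u - 24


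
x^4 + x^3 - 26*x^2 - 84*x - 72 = (x - 6)*(x + 2)^2*(x + 3)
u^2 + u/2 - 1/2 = (u - 1/2)*(u + 1)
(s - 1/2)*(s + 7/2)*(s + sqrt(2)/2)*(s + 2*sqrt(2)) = s^4 + 3*s^3 + 5*sqrt(2)*s^3/2 + s^2/4 + 15*sqrt(2)*s^2/2 - 35*sqrt(2)*s/8 + 6*s - 7/2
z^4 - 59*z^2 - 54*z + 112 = (z - 8)*(z - 1)*(z + 2)*(z + 7)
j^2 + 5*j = j*(j + 5)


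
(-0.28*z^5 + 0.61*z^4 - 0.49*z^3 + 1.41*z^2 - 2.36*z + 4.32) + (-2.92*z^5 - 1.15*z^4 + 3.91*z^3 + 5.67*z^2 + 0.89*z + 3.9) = -3.2*z^5 - 0.54*z^4 + 3.42*z^3 + 7.08*z^2 - 1.47*z + 8.22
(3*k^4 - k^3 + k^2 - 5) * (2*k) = 6*k^5 - 2*k^4 + 2*k^3 - 10*k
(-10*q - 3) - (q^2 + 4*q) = -q^2 - 14*q - 3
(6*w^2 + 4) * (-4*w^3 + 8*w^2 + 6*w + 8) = -24*w^5 + 48*w^4 + 20*w^3 + 80*w^2 + 24*w + 32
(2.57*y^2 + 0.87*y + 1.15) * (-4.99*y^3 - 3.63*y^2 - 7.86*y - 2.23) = -12.8243*y^5 - 13.6704*y^4 - 29.0968*y^3 - 16.7438*y^2 - 10.9791*y - 2.5645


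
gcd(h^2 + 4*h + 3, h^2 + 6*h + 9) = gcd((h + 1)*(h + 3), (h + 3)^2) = h + 3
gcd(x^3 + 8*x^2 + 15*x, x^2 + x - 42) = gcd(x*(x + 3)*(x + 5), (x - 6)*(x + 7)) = 1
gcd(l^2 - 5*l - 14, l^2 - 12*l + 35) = l - 7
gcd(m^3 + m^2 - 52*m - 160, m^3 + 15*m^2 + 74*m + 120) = m^2 + 9*m + 20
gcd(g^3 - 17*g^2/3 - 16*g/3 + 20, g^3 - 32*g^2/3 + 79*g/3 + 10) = g - 6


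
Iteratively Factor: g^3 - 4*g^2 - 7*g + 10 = (g + 2)*(g^2 - 6*g + 5) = (g - 5)*(g + 2)*(g - 1)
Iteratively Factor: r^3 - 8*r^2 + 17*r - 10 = (r - 2)*(r^2 - 6*r + 5) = (r - 5)*(r - 2)*(r - 1)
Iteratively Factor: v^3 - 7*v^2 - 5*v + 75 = (v - 5)*(v^2 - 2*v - 15) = (v - 5)*(v + 3)*(v - 5)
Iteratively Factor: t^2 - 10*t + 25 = (t - 5)*(t - 5)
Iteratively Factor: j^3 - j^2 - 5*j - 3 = (j + 1)*(j^2 - 2*j - 3) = (j - 3)*(j + 1)*(j + 1)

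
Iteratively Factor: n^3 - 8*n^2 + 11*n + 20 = (n + 1)*(n^2 - 9*n + 20) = (n - 5)*(n + 1)*(n - 4)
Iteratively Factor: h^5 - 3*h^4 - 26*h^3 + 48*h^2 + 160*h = (h - 4)*(h^4 + h^3 - 22*h^2 - 40*h) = (h - 4)*(h + 4)*(h^3 - 3*h^2 - 10*h) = (h - 4)*(h + 2)*(h + 4)*(h^2 - 5*h) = (h - 5)*(h - 4)*(h + 2)*(h + 4)*(h)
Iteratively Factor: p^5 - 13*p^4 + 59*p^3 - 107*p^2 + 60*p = (p - 1)*(p^4 - 12*p^3 + 47*p^2 - 60*p) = p*(p - 1)*(p^3 - 12*p^2 + 47*p - 60) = p*(p - 4)*(p - 1)*(p^2 - 8*p + 15) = p*(p - 4)*(p - 3)*(p - 1)*(p - 5)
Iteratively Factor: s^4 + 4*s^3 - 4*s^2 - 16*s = (s - 2)*(s^3 + 6*s^2 + 8*s) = (s - 2)*(s + 4)*(s^2 + 2*s) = s*(s - 2)*(s + 4)*(s + 2)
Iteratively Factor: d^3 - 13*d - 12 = (d + 1)*(d^2 - d - 12) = (d - 4)*(d + 1)*(d + 3)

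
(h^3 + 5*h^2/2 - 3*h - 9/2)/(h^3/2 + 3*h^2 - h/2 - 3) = (2*h^2 + 3*h - 9)/(h^2 + 5*h - 6)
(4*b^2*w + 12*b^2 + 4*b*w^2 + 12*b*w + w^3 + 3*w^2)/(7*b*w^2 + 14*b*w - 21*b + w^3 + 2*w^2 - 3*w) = (4*b^2 + 4*b*w + w^2)/(7*b*w - 7*b + w^2 - w)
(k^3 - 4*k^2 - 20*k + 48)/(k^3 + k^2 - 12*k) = (k^2 - 8*k + 12)/(k*(k - 3))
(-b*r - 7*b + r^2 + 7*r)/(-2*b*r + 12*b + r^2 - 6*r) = (b*r + 7*b - r^2 - 7*r)/(2*b*r - 12*b - r^2 + 6*r)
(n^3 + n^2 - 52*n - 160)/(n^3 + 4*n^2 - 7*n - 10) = (n^2 - 4*n - 32)/(n^2 - n - 2)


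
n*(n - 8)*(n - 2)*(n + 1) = n^4 - 9*n^3 + 6*n^2 + 16*n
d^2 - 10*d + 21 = (d - 7)*(d - 3)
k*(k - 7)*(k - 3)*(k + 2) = k^4 - 8*k^3 + k^2 + 42*k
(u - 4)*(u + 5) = u^2 + u - 20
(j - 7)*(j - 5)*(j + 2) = j^3 - 10*j^2 + 11*j + 70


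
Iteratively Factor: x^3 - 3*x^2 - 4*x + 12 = (x - 3)*(x^2 - 4) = (x - 3)*(x + 2)*(x - 2)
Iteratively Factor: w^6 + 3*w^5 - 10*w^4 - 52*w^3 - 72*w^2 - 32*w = (w + 2)*(w^5 + w^4 - 12*w^3 - 28*w^2 - 16*w) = (w + 1)*(w + 2)*(w^4 - 12*w^2 - 16*w) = (w + 1)*(w + 2)^2*(w^3 - 2*w^2 - 8*w) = w*(w + 1)*(w + 2)^2*(w^2 - 2*w - 8) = w*(w + 1)*(w + 2)^3*(w - 4)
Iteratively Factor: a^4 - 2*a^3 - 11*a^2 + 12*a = (a)*(a^3 - 2*a^2 - 11*a + 12) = a*(a - 4)*(a^2 + 2*a - 3) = a*(a - 4)*(a + 3)*(a - 1)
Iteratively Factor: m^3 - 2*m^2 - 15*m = (m - 5)*(m^2 + 3*m) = m*(m - 5)*(m + 3)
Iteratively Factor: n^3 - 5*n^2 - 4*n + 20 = (n - 5)*(n^2 - 4) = (n - 5)*(n - 2)*(n + 2)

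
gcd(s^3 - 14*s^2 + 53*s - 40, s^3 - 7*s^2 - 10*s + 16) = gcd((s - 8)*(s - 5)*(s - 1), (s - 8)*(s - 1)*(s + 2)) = s^2 - 9*s + 8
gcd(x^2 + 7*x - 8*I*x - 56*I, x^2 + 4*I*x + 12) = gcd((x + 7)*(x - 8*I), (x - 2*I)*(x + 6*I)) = 1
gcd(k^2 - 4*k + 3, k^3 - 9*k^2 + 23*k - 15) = k^2 - 4*k + 3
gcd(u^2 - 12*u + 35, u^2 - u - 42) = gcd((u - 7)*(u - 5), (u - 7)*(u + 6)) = u - 7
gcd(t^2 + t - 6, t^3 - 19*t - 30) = t + 3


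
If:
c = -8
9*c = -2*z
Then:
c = -8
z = 36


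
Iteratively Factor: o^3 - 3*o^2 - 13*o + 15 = (o - 5)*(o^2 + 2*o - 3) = (o - 5)*(o + 3)*(o - 1)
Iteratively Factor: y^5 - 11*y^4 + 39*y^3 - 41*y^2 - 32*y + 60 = (y - 2)*(y^4 - 9*y^3 + 21*y^2 + y - 30) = (y - 2)*(y + 1)*(y^3 - 10*y^2 + 31*y - 30) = (y - 5)*(y - 2)*(y + 1)*(y^2 - 5*y + 6) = (y - 5)*(y - 2)^2*(y + 1)*(y - 3)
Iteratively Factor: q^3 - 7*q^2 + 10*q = (q)*(q^2 - 7*q + 10) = q*(q - 2)*(q - 5)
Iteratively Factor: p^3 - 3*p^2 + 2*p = (p)*(p^2 - 3*p + 2) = p*(p - 2)*(p - 1)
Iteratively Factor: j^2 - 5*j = (j - 5)*(j)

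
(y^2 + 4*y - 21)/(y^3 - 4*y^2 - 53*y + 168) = 1/(y - 8)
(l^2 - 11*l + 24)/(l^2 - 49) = (l^2 - 11*l + 24)/(l^2 - 49)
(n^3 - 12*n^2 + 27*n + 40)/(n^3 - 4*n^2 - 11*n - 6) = (n^2 - 13*n + 40)/(n^2 - 5*n - 6)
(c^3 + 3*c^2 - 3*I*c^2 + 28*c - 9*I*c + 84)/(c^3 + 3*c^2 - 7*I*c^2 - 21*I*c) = (c + 4*I)/c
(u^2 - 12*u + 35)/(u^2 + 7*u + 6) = (u^2 - 12*u + 35)/(u^2 + 7*u + 6)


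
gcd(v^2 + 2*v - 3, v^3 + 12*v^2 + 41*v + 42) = v + 3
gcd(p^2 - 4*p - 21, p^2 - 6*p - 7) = p - 7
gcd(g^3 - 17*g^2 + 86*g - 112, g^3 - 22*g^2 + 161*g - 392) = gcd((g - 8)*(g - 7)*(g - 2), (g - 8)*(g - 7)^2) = g^2 - 15*g + 56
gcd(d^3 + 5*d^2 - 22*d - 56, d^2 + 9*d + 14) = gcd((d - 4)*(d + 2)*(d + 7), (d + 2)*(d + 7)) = d^2 + 9*d + 14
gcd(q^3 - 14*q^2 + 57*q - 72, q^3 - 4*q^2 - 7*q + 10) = 1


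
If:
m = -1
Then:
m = -1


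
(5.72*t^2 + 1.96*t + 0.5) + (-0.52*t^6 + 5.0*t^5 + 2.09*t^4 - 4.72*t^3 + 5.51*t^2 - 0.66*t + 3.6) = -0.52*t^6 + 5.0*t^5 + 2.09*t^4 - 4.72*t^3 + 11.23*t^2 + 1.3*t + 4.1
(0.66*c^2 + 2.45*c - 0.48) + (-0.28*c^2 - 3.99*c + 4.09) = 0.38*c^2 - 1.54*c + 3.61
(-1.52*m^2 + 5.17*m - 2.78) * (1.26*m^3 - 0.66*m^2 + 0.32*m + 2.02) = -1.9152*m^5 + 7.5174*m^4 - 7.4014*m^3 + 0.4188*m^2 + 9.5538*m - 5.6156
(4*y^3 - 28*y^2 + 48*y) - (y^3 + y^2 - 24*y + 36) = 3*y^3 - 29*y^2 + 72*y - 36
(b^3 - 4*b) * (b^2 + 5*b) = b^5 + 5*b^4 - 4*b^3 - 20*b^2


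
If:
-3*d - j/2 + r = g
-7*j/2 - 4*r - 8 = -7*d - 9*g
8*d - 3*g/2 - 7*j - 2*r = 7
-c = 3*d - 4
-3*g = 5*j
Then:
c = -169/77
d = 159/77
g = 170/77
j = -102/77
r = 596/77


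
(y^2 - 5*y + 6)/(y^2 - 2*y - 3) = (y - 2)/(y + 1)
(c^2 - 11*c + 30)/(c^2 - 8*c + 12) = (c - 5)/(c - 2)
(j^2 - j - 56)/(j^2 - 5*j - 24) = (j + 7)/(j + 3)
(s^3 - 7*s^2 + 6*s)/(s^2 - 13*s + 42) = s*(s - 1)/(s - 7)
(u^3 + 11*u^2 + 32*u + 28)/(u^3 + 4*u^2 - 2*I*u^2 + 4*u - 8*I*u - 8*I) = (u + 7)/(u - 2*I)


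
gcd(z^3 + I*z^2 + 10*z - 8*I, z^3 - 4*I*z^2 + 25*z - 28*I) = z^2 + 3*I*z + 4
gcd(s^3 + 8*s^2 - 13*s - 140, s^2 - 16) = s - 4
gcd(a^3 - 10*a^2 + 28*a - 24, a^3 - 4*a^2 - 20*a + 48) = a^2 - 8*a + 12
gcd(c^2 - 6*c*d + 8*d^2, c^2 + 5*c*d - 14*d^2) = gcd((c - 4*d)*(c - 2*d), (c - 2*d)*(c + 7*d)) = c - 2*d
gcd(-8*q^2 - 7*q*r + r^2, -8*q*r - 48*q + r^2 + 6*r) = 8*q - r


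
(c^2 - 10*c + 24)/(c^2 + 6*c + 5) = (c^2 - 10*c + 24)/(c^2 + 6*c + 5)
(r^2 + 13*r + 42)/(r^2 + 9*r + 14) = (r + 6)/(r + 2)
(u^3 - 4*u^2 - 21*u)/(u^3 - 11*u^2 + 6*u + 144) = u*(u - 7)/(u^2 - 14*u + 48)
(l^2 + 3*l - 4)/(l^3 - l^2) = (l + 4)/l^2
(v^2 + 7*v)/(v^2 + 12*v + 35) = v/(v + 5)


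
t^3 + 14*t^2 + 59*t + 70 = (t + 2)*(t + 5)*(t + 7)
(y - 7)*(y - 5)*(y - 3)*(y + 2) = y^4 - 13*y^3 + 41*y^2 + 37*y - 210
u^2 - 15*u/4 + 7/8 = (u - 7/2)*(u - 1/4)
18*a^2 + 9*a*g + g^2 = (3*a + g)*(6*a + g)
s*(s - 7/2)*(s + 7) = s^3 + 7*s^2/2 - 49*s/2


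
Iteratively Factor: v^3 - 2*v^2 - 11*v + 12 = (v + 3)*(v^2 - 5*v + 4) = (v - 1)*(v + 3)*(v - 4)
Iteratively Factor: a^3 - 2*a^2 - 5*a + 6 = (a - 3)*(a^2 + a - 2) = (a - 3)*(a + 2)*(a - 1)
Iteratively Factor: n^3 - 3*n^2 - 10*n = (n)*(n^2 - 3*n - 10) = n*(n + 2)*(n - 5)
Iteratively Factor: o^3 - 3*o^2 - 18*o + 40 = (o - 5)*(o^2 + 2*o - 8) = (o - 5)*(o + 4)*(o - 2)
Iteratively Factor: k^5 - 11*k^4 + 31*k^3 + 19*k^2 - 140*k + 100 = (k - 1)*(k^4 - 10*k^3 + 21*k^2 + 40*k - 100) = (k - 2)*(k - 1)*(k^3 - 8*k^2 + 5*k + 50) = (k - 5)*(k - 2)*(k - 1)*(k^2 - 3*k - 10) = (k - 5)^2*(k - 2)*(k - 1)*(k + 2)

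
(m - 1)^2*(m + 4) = m^3 + 2*m^2 - 7*m + 4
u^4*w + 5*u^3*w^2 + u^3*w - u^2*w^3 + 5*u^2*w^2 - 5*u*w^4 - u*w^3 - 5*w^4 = (u - w)*(u + w)*(u + 5*w)*(u*w + w)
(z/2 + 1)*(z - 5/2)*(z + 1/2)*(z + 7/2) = z^4/2 + 7*z^3/4 - 21*z^2/8 - 167*z/16 - 35/8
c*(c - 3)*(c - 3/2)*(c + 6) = c^4 + 3*c^3/2 - 45*c^2/2 + 27*c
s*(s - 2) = s^2 - 2*s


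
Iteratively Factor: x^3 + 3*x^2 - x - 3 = (x + 3)*(x^2 - 1) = (x - 1)*(x + 3)*(x + 1)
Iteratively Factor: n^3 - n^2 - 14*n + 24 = (n + 4)*(n^2 - 5*n + 6) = (n - 3)*(n + 4)*(n - 2)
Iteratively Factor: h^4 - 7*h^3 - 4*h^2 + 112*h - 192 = (h + 4)*(h^3 - 11*h^2 + 40*h - 48) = (h - 4)*(h + 4)*(h^2 - 7*h + 12) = (h - 4)^2*(h + 4)*(h - 3)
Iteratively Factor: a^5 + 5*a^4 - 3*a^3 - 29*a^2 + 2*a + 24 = (a + 3)*(a^4 + 2*a^3 - 9*a^2 - 2*a + 8) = (a - 2)*(a + 3)*(a^3 + 4*a^2 - a - 4) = (a - 2)*(a - 1)*(a + 3)*(a^2 + 5*a + 4) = (a - 2)*(a - 1)*(a + 1)*(a + 3)*(a + 4)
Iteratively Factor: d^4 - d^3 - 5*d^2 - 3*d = (d)*(d^3 - d^2 - 5*d - 3) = d*(d - 3)*(d^2 + 2*d + 1) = d*(d - 3)*(d + 1)*(d + 1)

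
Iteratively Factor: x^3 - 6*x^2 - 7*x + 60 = (x - 4)*(x^2 - 2*x - 15) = (x - 4)*(x + 3)*(x - 5)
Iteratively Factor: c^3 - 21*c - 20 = (c + 1)*(c^2 - c - 20) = (c + 1)*(c + 4)*(c - 5)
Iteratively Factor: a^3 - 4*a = (a + 2)*(a^2 - 2*a) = (a - 2)*(a + 2)*(a)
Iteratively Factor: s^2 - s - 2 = (s + 1)*(s - 2)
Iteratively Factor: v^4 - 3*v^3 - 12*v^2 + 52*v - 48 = (v - 2)*(v^3 - v^2 - 14*v + 24) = (v - 2)^2*(v^2 + v - 12) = (v - 3)*(v - 2)^2*(v + 4)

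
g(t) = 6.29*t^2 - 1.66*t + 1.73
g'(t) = 12.58*t - 1.66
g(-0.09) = 1.93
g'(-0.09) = -2.79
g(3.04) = 54.81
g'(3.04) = 36.58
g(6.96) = 294.87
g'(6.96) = 85.90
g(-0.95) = 8.98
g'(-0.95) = -13.61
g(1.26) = 9.62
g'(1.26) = 14.19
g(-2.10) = 32.95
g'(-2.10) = -28.08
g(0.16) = 1.63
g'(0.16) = 0.35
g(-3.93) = 105.40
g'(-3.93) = -51.10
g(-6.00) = 238.13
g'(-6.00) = -77.14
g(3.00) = 53.36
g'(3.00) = 36.08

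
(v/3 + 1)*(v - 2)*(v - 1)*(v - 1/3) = v^4/3 - v^3/9 - 7*v^2/3 + 25*v/9 - 2/3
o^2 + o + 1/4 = (o + 1/2)^2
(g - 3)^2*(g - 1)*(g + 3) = g^4 - 4*g^3 - 6*g^2 + 36*g - 27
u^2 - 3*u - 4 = (u - 4)*(u + 1)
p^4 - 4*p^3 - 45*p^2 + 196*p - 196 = (p - 7)*(p - 2)^2*(p + 7)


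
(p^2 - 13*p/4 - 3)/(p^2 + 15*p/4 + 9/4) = (p - 4)/(p + 3)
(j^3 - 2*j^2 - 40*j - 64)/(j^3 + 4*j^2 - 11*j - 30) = (j^2 - 4*j - 32)/(j^2 + 2*j - 15)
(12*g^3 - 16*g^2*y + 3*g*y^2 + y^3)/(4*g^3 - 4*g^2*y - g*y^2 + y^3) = (6*g + y)/(2*g + y)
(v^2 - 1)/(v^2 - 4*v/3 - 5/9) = 9*(1 - v^2)/(-9*v^2 + 12*v + 5)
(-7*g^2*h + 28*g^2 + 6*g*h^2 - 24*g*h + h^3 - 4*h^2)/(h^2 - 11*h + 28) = (-7*g^2 + 6*g*h + h^2)/(h - 7)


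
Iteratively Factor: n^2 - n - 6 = (n + 2)*(n - 3)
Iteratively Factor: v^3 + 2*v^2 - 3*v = (v)*(v^2 + 2*v - 3) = v*(v - 1)*(v + 3)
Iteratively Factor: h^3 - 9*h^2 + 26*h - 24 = (h - 2)*(h^2 - 7*h + 12) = (h - 4)*(h - 2)*(h - 3)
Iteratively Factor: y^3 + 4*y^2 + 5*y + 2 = (y + 1)*(y^2 + 3*y + 2) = (y + 1)^2*(y + 2)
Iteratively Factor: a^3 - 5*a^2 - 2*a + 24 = (a - 4)*(a^2 - a - 6) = (a - 4)*(a + 2)*(a - 3)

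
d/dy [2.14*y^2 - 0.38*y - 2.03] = 4.28*y - 0.38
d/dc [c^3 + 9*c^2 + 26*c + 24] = 3*c^2 + 18*c + 26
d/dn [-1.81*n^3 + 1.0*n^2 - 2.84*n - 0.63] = -5.43*n^2 + 2.0*n - 2.84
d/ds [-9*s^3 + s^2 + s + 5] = -27*s^2 + 2*s + 1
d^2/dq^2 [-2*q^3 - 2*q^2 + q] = -12*q - 4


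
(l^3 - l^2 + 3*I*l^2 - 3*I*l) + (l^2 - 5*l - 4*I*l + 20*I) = l^3 + 3*I*l^2 - 5*l - 7*I*l + 20*I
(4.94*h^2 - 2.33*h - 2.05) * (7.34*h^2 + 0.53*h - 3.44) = 36.2596*h^4 - 14.484*h^3 - 33.2755*h^2 + 6.9287*h + 7.052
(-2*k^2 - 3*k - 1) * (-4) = 8*k^2 + 12*k + 4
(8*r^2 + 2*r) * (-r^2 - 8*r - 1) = -8*r^4 - 66*r^3 - 24*r^2 - 2*r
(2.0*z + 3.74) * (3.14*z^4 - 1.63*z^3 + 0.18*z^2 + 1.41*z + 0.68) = 6.28*z^5 + 8.4836*z^4 - 5.7362*z^3 + 3.4932*z^2 + 6.6334*z + 2.5432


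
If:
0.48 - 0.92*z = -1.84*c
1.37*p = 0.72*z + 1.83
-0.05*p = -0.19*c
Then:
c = 0.59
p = 2.23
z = 1.69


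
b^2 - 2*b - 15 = (b - 5)*(b + 3)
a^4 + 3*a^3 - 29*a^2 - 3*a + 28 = (a - 4)*(a - 1)*(a + 1)*(a + 7)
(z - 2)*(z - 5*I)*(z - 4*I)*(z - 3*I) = z^4 - 2*z^3 - 12*I*z^3 - 47*z^2 + 24*I*z^2 + 94*z + 60*I*z - 120*I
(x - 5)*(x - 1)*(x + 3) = x^3 - 3*x^2 - 13*x + 15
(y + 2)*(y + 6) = y^2 + 8*y + 12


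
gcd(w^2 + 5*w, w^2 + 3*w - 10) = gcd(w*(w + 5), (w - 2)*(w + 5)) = w + 5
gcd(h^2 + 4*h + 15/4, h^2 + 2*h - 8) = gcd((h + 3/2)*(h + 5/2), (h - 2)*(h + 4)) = 1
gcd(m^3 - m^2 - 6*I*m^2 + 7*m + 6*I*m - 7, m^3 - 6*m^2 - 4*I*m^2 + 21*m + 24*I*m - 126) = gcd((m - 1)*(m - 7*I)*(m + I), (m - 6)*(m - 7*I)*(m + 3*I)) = m - 7*I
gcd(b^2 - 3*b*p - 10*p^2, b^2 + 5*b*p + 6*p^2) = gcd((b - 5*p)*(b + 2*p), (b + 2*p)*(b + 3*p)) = b + 2*p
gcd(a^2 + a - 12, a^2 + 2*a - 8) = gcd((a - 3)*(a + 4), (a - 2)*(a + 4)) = a + 4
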